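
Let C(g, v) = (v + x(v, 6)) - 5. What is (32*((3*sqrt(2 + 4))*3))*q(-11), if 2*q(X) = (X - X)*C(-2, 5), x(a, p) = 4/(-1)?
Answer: 0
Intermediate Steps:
x(a, p) = -4 (x(a, p) = 4*(-1) = -4)
C(g, v) = -9 + v (C(g, v) = (v - 4) - 5 = (-4 + v) - 5 = -9 + v)
q(X) = 0 (q(X) = ((X - X)*(-9 + 5))/2 = (0*(-4))/2 = (1/2)*0 = 0)
(32*((3*sqrt(2 + 4))*3))*q(-11) = (32*((3*sqrt(2 + 4))*3))*0 = (32*((3*sqrt(6))*3))*0 = (32*(9*sqrt(6)))*0 = (288*sqrt(6))*0 = 0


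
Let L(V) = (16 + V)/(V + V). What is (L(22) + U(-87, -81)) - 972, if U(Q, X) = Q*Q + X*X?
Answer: 289495/22 ≈ 13159.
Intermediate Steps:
U(Q, X) = Q**2 + X**2
L(V) = (16 + V)/(2*V) (L(V) = (16 + V)/((2*V)) = (16 + V)*(1/(2*V)) = (16 + V)/(2*V))
(L(22) + U(-87, -81)) - 972 = ((1/2)*(16 + 22)/22 + ((-87)**2 + (-81)**2)) - 972 = ((1/2)*(1/22)*38 + (7569 + 6561)) - 972 = (19/22 + 14130) - 972 = 310879/22 - 972 = 289495/22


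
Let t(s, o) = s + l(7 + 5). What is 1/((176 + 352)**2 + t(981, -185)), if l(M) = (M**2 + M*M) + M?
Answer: 1/280065 ≈ 3.5706e-6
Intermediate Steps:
l(M) = M + 2*M**2 (l(M) = (M**2 + M**2) + M = 2*M**2 + M = M + 2*M**2)
t(s, o) = 300 + s (t(s, o) = s + (7 + 5)*(1 + 2*(7 + 5)) = s + 12*(1 + 2*12) = s + 12*(1 + 24) = s + 12*25 = s + 300 = 300 + s)
1/((176 + 352)**2 + t(981, -185)) = 1/((176 + 352)**2 + (300 + 981)) = 1/(528**2 + 1281) = 1/(278784 + 1281) = 1/280065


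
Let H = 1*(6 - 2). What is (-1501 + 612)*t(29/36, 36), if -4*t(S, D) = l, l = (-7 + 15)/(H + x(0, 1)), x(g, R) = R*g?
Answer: 889/2 ≈ 444.50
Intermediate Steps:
H = 4 (H = 1*4 = 4)
l = 2 (l = (-7 + 15)/(4 + 1*0) = 8/(4 + 0) = 8/4 = 8*(1/4) = 2)
t(S, D) = -1/2 (t(S, D) = -1/4*2 = -1/2)
(-1501 + 612)*t(29/36, 36) = (-1501 + 612)*(-1/2) = -889*(-1/2) = 889/2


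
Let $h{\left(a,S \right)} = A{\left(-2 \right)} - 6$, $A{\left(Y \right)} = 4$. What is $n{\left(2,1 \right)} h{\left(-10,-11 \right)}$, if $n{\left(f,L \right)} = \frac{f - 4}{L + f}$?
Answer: $\frac{4}{3} \approx 1.3333$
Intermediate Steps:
$h{\left(a,S \right)} = -2$ ($h{\left(a,S \right)} = 4 - 6 = -2$)
$n{\left(f,L \right)} = \frac{-4 + f}{L + f}$
$n{\left(2,1 \right)} h{\left(-10,-11 \right)} = \frac{-4 + 2}{1 + 2} \left(-2\right) = \frac{1}{3} \left(-2\right) \left(-2\right) = \left(- \frac{2}{3}\right) \left(-2\right) = \frac{4}{3}$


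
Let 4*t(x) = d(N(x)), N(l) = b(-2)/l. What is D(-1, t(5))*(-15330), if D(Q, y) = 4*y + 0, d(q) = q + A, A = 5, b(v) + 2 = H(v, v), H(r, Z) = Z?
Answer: -64386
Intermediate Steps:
b(v) = -2 + v
N(l) = -4/l (N(l) = (-2 - 2)/l = -4/l)
d(q) = 5 + q (d(q) = q + 5 = 5 + q)
t(x) = 5/4 - 1/x (t(x) = (5 - 4/x)/4 = 5/4 - 1/x)
D(Q, y) = 4*y
D(-1, t(5))*(-15330) = (4*(5/4 - 1/5))*(-15330) = (4*(5/4 - 1*⅕))*(-15330) = (4*(5/4 - ⅕))*(-15330) = (4*(21/20))*(-15330) = (21/5)*(-15330) = -64386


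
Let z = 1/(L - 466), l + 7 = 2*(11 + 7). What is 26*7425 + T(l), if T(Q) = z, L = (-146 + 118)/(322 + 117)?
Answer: 39498415661/204602 ≈ 1.9305e+5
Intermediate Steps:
L = -28/439 ≈ -0.063781
l = 29 (l = -7 + 2*(11 + 7) = -7 + 2*18 = -7 + 36 = 29)
z = -439/204602 (z = 1/(-28/439 - 466) = 1/(-204602/439) = -439/204602 ≈ -0.0021456)
T(Q) = -439/204602
26*7425 + T(l) = 26*7425 - 439/204602 = 193050 - 439/204602 = 39498415661/204602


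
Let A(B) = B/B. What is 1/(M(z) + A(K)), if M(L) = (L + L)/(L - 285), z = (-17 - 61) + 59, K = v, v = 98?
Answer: 8/9 ≈ 0.88889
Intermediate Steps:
K = 98
A(B) = 1
z = -19 (z = -78 + 59 = -19)
M(L) = 2*L/(-285 + L) (M(L) = (2*L)/(-285 + L) = 2*L/(-285 + L))
1/(M(z) + A(K)) = 1/(2*(-19)/(-285 - 19) + 1) = 1/(2*(-19)/(-304) + 1) = 1/(2*(-19)*(-1/304) + 1) = 1/(1/8 + 1) = 1/(9/8) = 8/9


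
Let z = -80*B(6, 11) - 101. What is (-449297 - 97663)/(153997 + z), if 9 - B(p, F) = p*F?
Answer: -68370/19807 ≈ -3.4518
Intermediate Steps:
B(p, F) = 9 - F*p (B(p, F) = 9 - p*F = 9 - F*p)
z = 4459 (z = -80*(9 - 1*11*6) - 101 = -80*(9 - 66) - 101 = -80*(-57) - 101 = 4560 - 101 = 4459)
(-449297 - 97663)/(153997 + z) = (-449297 - 97663)/(153997 + 4459) = -546960/158456 = -546960*1/158456 = -68370/19807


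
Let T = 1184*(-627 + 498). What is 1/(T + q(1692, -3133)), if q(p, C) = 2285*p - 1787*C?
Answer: 1/9312155 ≈ 1.0739e-7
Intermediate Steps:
q(p, C) = -1787*C + 2285*p
T = -152736 (T = 1184*(-129) = -152736)
1/(T + q(1692, -3133)) = 1/(-152736 + (-1787*(-3133) + 2285*1692)) = 1/(-152736 + (5598671 + 3866220)) = 1/(-152736 + 9464891) = 1/9312155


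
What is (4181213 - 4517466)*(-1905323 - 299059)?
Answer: 741230060646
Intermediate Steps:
(4181213 - 4517466)*(-1905323 - 299059) = -336253*(-2204382) = 741230060646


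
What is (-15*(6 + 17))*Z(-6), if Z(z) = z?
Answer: 2070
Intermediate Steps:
(-15*(6 + 17))*Z(-6) = -15*(6 + 17)*(-6) = -15*23*(-6) = -345*(-6) = 2070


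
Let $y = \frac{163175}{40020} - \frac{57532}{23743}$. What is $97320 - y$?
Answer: $\frac{18494278388363}{190038972} \approx 97318.0$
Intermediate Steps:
$y = \frac{314366677}{190038972}$ ($y = 163175 \cdot \frac{1}{40020} - \frac{57532}{23743} = \frac{32635}{8004} - \frac{57532}{23743} = \frac{314366677}{190038972} \approx 1.6542$)
$97320 - y = 97320 - \frac{314366677}{190038972} = \frac{18494278388363}{190038972}$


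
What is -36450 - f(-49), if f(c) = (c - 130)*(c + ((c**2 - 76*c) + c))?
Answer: 1042383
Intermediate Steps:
f(c) = (-130 + c)*(c**2 - 74*c) (f(c) = (-130 + c)*(c + (c**2 - 75*c)) = (-130 + c)*(c**2 - 74*c))
-36450 - f(-49) = -36450 - (-49)*(9620 + (-49)**2 - 204*(-49)) = -36450 - (-49)*(9620 + 2401 + 9996) = -36450 - (-49)*22017 = -36450 - 1*(-1078833) = -36450 + 1078833 = 1042383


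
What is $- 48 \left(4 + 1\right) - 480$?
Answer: $-720$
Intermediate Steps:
$- 48 \left(4 + 1\right) - 480 = \left(-48\right) 5 - 480 = -240 - 480 = -720$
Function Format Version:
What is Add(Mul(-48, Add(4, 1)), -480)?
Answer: -720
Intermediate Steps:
Add(Mul(-48, Add(4, 1)), -480) = Add(Mul(-48, 5), -480) = Add(-240, -480) = -720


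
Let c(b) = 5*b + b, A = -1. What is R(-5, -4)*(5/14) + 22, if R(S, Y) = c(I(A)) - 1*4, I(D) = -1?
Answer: 129/7 ≈ 18.429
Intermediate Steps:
c(b) = 6*b
R(S, Y) = -10 (R(S, Y) = 6*(-1) - 1*4 = -6 - 4 = -10)
R(-5, -4)*(5/14) + 22 = -50/14 + 22 = -10*5/14 + 22 = -25/7 + 22 = 129/7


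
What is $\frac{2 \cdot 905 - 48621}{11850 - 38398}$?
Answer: $\frac{46811}{26548} \approx 1.7633$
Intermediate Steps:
$\frac{2 \cdot 905 - 48621}{11850 - 38398} = \frac{1810 - 48621}{-26548} = \left(-46811\right) \left(- \frac{1}{26548}\right) = \frac{46811}{26548}$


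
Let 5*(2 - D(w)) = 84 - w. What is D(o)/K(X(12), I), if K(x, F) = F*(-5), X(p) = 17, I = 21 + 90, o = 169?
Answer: -19/555 ≈ -0.034234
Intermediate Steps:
I = 111
K(x, F) = -5*F
D(w) = -74/5 + w/5 (D(w) = 2 - (84 - w)/5 = 2 + (-84/5 + w/5) = -74/5 + w/5)
D(o)/K(X(12), I) = (-74/5 + (⅕)*169)/((-5*111)) = (-74/5 + 169/5)/(-555) = 19*(-1/555) = -19/555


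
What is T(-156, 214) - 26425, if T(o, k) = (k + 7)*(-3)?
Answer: -27088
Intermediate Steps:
T(o, k) = -21 - 3*k (T(o, k) = (7 + k)*(-3) = -21 - 3*k)
T(-156, 214) - 26425 = (-21 - 3*214) - 26425 = (-21 - 642) - 26425 = -663 - 26425 = -27088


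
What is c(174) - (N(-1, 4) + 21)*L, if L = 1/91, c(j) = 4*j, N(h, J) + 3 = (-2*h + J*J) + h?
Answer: 9043/13 ≈ 695.62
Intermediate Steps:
N(h, J) = -3 + J² - h (N(h, J) = -3 + ((-2*h + J*J) + h) = -3 + ((-2*h + J²) + h) = -3 + ((J² - 2*h) + h) = -3 + (J² - h) = -3 + J² - h)
L = 1/91 ≈ 0.010989
c(174) - (N(-1, 4) + 21)*L = 4*174 - ((-3 + 4² - 1*(-1)) + 21)/91 = 696 - ((-3 + 16 + 1) + 21)/91 = 696 - (14 + 21)/91 = 696 - 35/91 = 696 - 1*5/13 = 696 - 5/13 = 9043/13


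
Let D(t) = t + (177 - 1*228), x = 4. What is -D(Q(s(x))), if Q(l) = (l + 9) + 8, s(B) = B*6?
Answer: 10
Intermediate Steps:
s(B) = 6*B
Q(l) = 17 + l (Q(l) = (9 + l) + 8 = 17 + l)
D(t) = -51 + t (D(t) = t + (177 - 228) = t - 51 = -51 + t)
-D(Q(s(x))) = -(-51 + (17 + 6*4)) = -(-51 + (17 + 24)) = -(-51 + 41) = -1*(-10) = 10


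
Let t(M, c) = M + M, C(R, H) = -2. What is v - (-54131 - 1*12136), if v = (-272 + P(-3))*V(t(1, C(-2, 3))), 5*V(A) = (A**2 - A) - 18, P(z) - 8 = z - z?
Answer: 335559/5 ≈ 67112.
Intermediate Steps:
t(M, c) = 2*M
P(z) = 8 (P(z) = 8 + (z - z) = 8 + 0 = 8)
V(A) = -18/5 - A/5 + A**2/5 (V(A) = ((A**2 - A) - 18)/5 = (-18 + A**2 - A)/5 = -18/5 - A/5 + A**2/5)
v = 4224/5 (v = (-272 + 8)*(-18/5 - 2/5 + (2*1)**2/5) = -264*(-18/5 - 1/5*2 + (1/5)*2**2) = -264*(-18/5 - 2/5 + (1/5)*4) = -264*(-18/5 - 2/5 + 4/5) = -264*(-16/5) = 4224/5 ≈ 844.80)
v - (-54131 - 1*12136) = 4224/5 - (-54131 - 1*12136) = 4224/5 - (-54131 - 12136) = 4224/5 - 1*(-66267) = 4224/5 + 66267 = 335559/5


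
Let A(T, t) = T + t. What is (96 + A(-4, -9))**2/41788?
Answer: 6889/41788 ≈ 0.16486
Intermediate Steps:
(96 + A(-4, -9))**2/41788 = (96 + (-4 - 9))**2/41788 = (96 - 13)**2*(1/41788) = 83**2*(1/41788) = 6889*(1/41788) = 6889/41788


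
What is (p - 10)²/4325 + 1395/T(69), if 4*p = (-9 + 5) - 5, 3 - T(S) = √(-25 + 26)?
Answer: 48269401/69200 ≈ 697.54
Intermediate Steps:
T(S) = 2 (T(S) = 3 - √(-25 + 26) = 3 - √1 = 3 - 1*1 = 3 - 1 = 2)
p = -9/4 (p = ((-9 + 5) - 5)/4 = (-4 - 5)/4 = (¼)*(-9) = -9/4 ≈ -2.2500)
(p - 10)²/4325 + 1395/T(69) = (-9/4 - 10)²/4325 + 1395/2 = (-49/4)²*(1/4325) + 1395*(½) = (2401/16)*(1/4325) + 1395/2 = 2401/69200 + 1395/2 = 48269401/69200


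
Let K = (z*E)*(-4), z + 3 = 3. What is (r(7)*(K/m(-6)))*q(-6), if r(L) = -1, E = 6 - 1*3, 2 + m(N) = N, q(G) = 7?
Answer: 0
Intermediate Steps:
z = 0 (z = -3 + 3 = 0)
m(N) = -2 + N
E = 3 (E = 6 - 3 = 3)
K = 0 (K = (0*3)*(-4) = 0*(-4) = 0)
(r(7)*(K/m(-6)))*q(-6) = -0/(-2 - 6)*7 = -0/(-8)*7 = -0*(-1)/8*7 = -1*0*7 = 0*7 = 0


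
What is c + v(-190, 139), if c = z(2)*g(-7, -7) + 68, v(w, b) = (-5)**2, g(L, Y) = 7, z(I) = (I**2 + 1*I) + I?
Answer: 149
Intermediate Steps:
z(I) = I**2 + 2*I (z(I) = (I**2 + I) + I = (I + I**2) + I = I**2 + 2*I)
v(w, b) = 25
c = 124 (c = (2*(2 + 2))*7 + 68 = (2*4)*7 + 68 = 8*7 + 68 = 56 + 68 = 124)
c + v(-190, 139) = 124 + 25 = 149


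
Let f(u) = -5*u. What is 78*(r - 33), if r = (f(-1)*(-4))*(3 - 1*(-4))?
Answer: -13494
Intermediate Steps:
r = -140 (r = (-5*(-1)*(-4))*(3 - 1*(-4)) = (5*(-4))*(3 + 4) = -20*7 = -140)
78*(r - 33) = 78*(-140 - 33) = 78*(-173) = -13494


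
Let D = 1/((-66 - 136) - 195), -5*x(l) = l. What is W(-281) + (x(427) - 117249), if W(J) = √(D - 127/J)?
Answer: -586672/5 + √5593244866/111557 ≈ -1.1733e+5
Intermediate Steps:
x(l) = -l/5
D = -1/397 (D = 1/(-202 - 195) = 1/(-397) = -1/397 ≈ -0.0025189)
W(J) = √(-1/397 - 127/J)
W(-281) + (x(427) - 117249) = √397*√((-50419 - 1*(-281))/(-281))/397 + (-⅕*427 - 117249) = √397*√(-(-50419 + 281)/281)/397 + (-427/5 - 117249) = √397*√(-1/281*(-50138))/397 - 586672/5 = √397*√(50138/281)/397 - 586672/5 = √397*(√14088778/281)/397 - 586672/5 = √5593244866/111557 - 586672/5 = -586672/5 + √5593244866/111557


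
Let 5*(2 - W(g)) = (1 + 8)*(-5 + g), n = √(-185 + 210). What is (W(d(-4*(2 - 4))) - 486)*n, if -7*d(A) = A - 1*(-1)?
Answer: -16544/7 ≈ -2363.4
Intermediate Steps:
d(A) = -⅐ - A/7 (d(A) = -(A - 1*(-1))/7 = -(A + 1)/7 = -(1 + A)/7 = -⅐ - A/7)
n = 5 (n = √25 = 5)
W(g) = 11 - 9*g/5 (W(g) = 2 - (1 + 8)*(-5 + g)/5 = 2 - 9*(-5 + g)/5 = 2 - (-45 + 9*g)/5 = 2 + (9 - 9*g/5) = 11 - 9*g/5)
(W(d(-4*(2 - 4))) - 486)*n = ((11 - 9*(-⅐ - (-4)*(2 - 4)/7)/5) - 486)*5 = ((11 - 9*(-⅐ - (-4)*(-2)/7)/5) - 486)*5 = ((11 - 9*(-⅐ - ⅐*8)/5) - 486)*5 = ((11 - 9*(-⅐ - 8/7)/5) - 486)*5 = ((11 - 9/5*(-9/7)) - 486)*5 = ((11 + 81/35) - 486)*5 = (466/35 - 486)*5 = -16544/35*5 = -16544/7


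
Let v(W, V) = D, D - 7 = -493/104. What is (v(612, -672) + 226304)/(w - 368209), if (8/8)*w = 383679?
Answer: 23535851/1608880 ≈ 14.629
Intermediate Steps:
w = 383679
D = 235/104 (D = 7 - 493/104 = 235/104 ≈ 2.2596)
v(W, V) = 235/104
(v(612, -672) + 226304)/(w - 368209) = (235/104 + 226304)/(383679 - 368209) = (23535851/104)/15470 = (23535851/104)*(1/15470) = 23535851/1608880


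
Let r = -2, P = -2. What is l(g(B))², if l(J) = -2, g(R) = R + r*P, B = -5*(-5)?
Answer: 4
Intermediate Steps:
B = 25
g(R) = 4 + R (g(R) = R - 2*(-2) = R + 4 = 4 + R)
l(g(B))² = (-2)² = 4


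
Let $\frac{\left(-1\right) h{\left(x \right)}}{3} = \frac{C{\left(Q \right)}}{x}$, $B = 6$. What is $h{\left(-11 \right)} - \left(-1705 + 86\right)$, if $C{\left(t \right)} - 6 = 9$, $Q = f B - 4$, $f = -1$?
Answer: $\frac{17854}{11} \approx 1623.1$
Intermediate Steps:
$Q = -10$ ($Q = \left(-1\right) 6 - 4 = -6 - 4 = -10$)
$C{\left(t \right)} = 15$ ($C{\left(t \right)} = 6 + 9 = 15$)
$h{\left(x \right)} = - \frac{45}{x}$ ($h{\left(x \right)} = - 3 \frac{15}{x} = - \frac{45}{x}$)
$h{\left(-11 \right)} - \left(-1705 + 86\right) = - \frac{45}{-11} - \left(-1705 + 86\right) = \left(-45\right) \left(- \frac{1}{11}\right) - -1619 = \frac{45}{11} + 1619 = \frac{17854}{11}$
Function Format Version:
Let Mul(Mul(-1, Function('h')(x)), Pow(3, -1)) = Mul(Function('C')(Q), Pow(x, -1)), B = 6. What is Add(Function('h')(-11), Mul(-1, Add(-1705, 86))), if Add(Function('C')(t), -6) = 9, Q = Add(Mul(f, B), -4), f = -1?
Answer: Rational(17854, 11) ≈ 1623.1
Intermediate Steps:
Q = -10 (Q = Add(Mul(-1, 6), -4) = Add(-6, -4) = -10)
Function('C')(t) = 15 (Function('C')(t) = Add(6, 9) = 15)
Function('h')(x) = Mul(-45, Pow(x, -1)) (Function('h')(x) = Mul(-3, Mul(15, Pow(x, -1))) = Mul(-45, Pow(x, -1)))
Add(Function('h')(-11), Mul(-1, Add(-1705, 86))) = Add(Mul(-45, Pow(-11, -1)), Mul(-1, Add(-1705, 86))) = Add(Mul(-45, Rational(-1, 11)), Mul(-1, -1619)) = Add(Rational(45, 11), 1619) = Rational(17854, 11)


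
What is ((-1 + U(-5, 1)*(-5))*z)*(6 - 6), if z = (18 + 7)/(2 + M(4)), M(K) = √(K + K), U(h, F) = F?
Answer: 0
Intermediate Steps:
M(K) = √2*√K (M(K) = √(2*K) = √2*√K)
z = 25/(2 + 2*√2) (z = (18 + 7)/(2 + √2*√4) = 25/(2 + √2*2) = 25/(2 + 2*√2) ≈ 5.1777)
((-1 + U(-5, 1)*(-5))*z)*(6 - 6) = ((-1 + 1*(-5))*(-25/2 + 25*√2/2))*(6 - 6) = ((-1 - 5)*(-25/2 + 25*√2/2))*0 = -6*(-25/2 + 25*√2/2)*0 = (75 - 75*√2)*0 = 0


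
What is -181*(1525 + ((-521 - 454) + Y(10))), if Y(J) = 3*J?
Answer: -104980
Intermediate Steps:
-181*(1525 + ((-521 - 454) + Y(10))) = -181*(1525 + ((-521 - 454) + 3*10)) = -181*(1525 + (-975 + 30)) = -181*(1525 - 945) = -181*580 = -104980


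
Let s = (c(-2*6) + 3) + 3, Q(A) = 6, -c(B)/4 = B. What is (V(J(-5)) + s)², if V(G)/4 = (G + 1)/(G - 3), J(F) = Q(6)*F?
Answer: 3602404/1089 ≈ 3308.0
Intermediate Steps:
c(B) = -4*B
J(F) = 6*F
s = 54 (s = (-(-8)*6 + 3) + 3 = (-4*(-12) + 3) + 3 = (48 + 3) + 3 = 51 + 3 = 54)
V(G) = 4*(1 + G)/(-3 + G) (V(G) = 4*((G + 1)/(G - 3)) = 4*((1 + G)/(-3 + G)) = 4*(1 + G)/(-3 + G))
(V(J(-5)) + s)² = (4*(1 + 6*(-5))/(-3 + 6*(-5)) + 54)² = (4*(1 - 30)/(-3 - 30) + 54)² = (4*(-29)/(-33) + 54)² = (4*(-1/33)*(-29) + 54)² = (116/33 + 54)² = (1898/33)² = 3602404/1089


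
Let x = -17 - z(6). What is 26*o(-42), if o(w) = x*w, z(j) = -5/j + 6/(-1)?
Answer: 11102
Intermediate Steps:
z(j) = -6 - 5/j (z(j) = -5/j + 6*(-1) = -5/j - 6 = -6 - 5/j)
x = -61/6 (x = -17 - (-6 - 5/6) = -17 - (-6 - 5*⅙) = -17 - (-6 - ⅚) = -17 - 1*(-41/6) = -17 + 41/6 = -61/6 ≈ -10.167)
o(w) = -61*w/6
26*o(-42) = 26*(-61/6*(-42)) = 26*427 = 11102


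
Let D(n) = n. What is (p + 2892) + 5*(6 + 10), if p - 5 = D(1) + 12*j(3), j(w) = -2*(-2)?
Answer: 3026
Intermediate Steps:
j(w) = 4
p = 54 (p = 5 + (1 + 12*4) = 5 + (1 + 48) = 5 + 49 = 54)
(p + 2892) + 5*(6 + 10) = (54 + 2892) + 5*(6 + 10) = 2946 + 5*16 = 2946 + 80 = 3026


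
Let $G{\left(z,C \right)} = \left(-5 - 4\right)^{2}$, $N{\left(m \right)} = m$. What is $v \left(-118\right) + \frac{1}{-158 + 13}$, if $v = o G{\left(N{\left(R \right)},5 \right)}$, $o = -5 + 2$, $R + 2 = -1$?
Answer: $\frac{4157729}{145} \approx 28674.0$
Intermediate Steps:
$R = -3$ ($R = -2 - 1 = -3$)
$G{\left(z,C \right)} = 81$ ($G{\left(z,C \right)} = \left(-9\right)^{2} = 81$)
$o = -3$
$v = -243$ ($v = \left(-3\right) 81 = -243$)
$v \left(-118\right) + \frac{1}{-158 + 13} = \left(-243\right) \left(-118\right) + \frac{1}{-158 + 13} = 28674 + \frac{1}{-145} = 28674 - \frac{1}{145} = \frac{4157729}{145}$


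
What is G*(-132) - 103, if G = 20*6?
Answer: -15943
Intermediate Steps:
G = 120
G*(-132) - 103 = 120*(-132) - 103 = -15840 - 103 = -15943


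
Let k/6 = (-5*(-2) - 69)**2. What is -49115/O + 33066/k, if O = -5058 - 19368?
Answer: 5179339/1441134 ≈ 3.5939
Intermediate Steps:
O = -24426
k = 20886 (k = 6*(-5*(-2) - 69)**2 = 6*(10 - 69)**2 = 6*(-59)**2 = 6*3481 = 20886)
-49115/O + 33066/k = -49115/(-24426) + 33066/20886 = -49115*(-1/24426) + 33066*(1/20886) = 49115/24426 + 5511/3481 = 5179339/1441134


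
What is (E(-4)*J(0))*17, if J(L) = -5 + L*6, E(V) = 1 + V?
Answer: 255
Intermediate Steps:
J(L) = -5 + 6*L
(E(-4)*J(0))*17 = ((1 - 4)*(-5 + 6*0))*17 = -3*(-5 + 0)*17 = -3*(-5)*17 = 15*17 = 255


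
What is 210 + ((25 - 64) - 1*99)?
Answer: 72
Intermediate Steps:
210 + ((25 - 64) - 1*99) = 210 + (-39 - 99) = 210 - 138 = 72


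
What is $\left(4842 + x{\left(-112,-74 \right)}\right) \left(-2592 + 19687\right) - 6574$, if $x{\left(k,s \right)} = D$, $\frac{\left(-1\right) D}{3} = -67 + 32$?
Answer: $84562391$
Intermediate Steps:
$D = 105$ ($D = - 3 \left(-67 + 32\right) = \left(-3\right) \left(-35\right) = 105$)
$x{\left(k,s \right)} = 105$
$\left(4842 + x{\left(-112,-74 \right)}\right) \left(-2592 + 19687\right) - 6574 = \left(4842 + 105\right) \left(-2592 + 19687\right) - 6574 = 4947 \cdot 17095 - 6574 = 84568965 - 6574 = 84562391$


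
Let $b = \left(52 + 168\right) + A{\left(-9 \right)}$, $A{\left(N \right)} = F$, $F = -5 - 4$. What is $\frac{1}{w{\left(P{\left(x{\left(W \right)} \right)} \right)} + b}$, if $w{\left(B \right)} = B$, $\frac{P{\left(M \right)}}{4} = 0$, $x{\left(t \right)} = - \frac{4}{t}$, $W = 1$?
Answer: $\frac{1}{211} \approx 0.0047393$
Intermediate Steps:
$F = -9$ ($F = -5 - 4 = -9$)
$A{\left(N \right)} = -9$
$P{\left(M \right)} = 0$ ($P{\left(M \right)} = 4 \cdot 0 = 0$)
$b = 211$ ($b = \left(52 + 168\right) - 9 = 220 - 9 = 211$)
$\frac{1}{w{\left(P{\left(x{\left(W \right)} \right)} \right)} + b} = \frac{1}{0 + 211} = \frac{1}{211}$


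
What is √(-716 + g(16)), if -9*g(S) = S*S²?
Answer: 2*I*√2635/3 ≈ 34.221*I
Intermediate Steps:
g(S) = -S³/9 (g(S) = -S*S²/9 = -S³/9)
√(-716 + g(16)) = √(-716 - ⅑*16³) = √(-716 - ⅑*4096) = √(-716 - 4096/9) = √(-10540/9) = 2*I*√2635/3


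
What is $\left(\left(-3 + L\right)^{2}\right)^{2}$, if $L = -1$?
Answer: $256$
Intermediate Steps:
$\left(\left(-3 + L\right)^{2}\right)^{2} = \left(\left(-3 - 1\right)^{2}\right)^{2} = \left(\left(-4\right)^{2}\right)^{2} = 16^{2} = 256$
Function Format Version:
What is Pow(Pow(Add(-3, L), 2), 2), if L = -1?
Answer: 256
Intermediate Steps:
Pow(Pow(Add(-3, L), 2), 2) = Pow(Pow(Add(-3, -1), 2), 2) = Pow(Pow(-4, 2), 2) = Pow(16, 2) = 256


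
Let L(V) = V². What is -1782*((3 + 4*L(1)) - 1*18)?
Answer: 19602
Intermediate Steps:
-1782*((3 + 4*L(1)) - 1*18) = -1782*((3 + 4*1²) - 1*18) = -1782*((3 + 4*1) - 18) = -1782*((3 + 4) - 18) = -1782*(7 - 18) = -1782*(-11) = 19602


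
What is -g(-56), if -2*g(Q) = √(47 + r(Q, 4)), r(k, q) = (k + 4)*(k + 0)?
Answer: √2959/2 ≈ 27.198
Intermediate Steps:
r(k, q) = k*(4 + k) (r(k, q) = (4 + k)*k = k*(4 + k))
g(Q) = -√(47 + Q*(4 + Q))/2
-g(-56) = -(-1)*√(47 - 56*(4 - 56))/2 = -(-1)*√(47 - 56*(-52))/2 = -(-1)*√(47 + 2912)/2 = -(-1)*√2959/2 = √2959/2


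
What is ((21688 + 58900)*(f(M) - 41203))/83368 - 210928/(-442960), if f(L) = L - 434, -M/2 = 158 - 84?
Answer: -23306131945489/577010770 ≈ -40391.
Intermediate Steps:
M = -148 (M = -2*(158 - 84) = -2*74 = -148)
f(L) = -434 + L
((21688 + 58900)*(f(M) - 41203))/83368 - 210928/(-442960) = ((21688 + 58900)*((-434 - 148) - 41203))/83368 - 210928/(-442960) = (80588*(-582 - 41203))*(1/83368) - 210928*(-1/442960) = (80588*(-41785))*(1/83368) + 13183/27685 = -3367369580*1/83368 + 13183/27685 = -841842395/20842 + 13183/27685 = -23306131945489/577010770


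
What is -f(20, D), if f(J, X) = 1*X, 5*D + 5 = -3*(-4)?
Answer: -7/5 ≈ -1.4000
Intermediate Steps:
D = 7/5 (D = -1 + (-3*(-4))/5 = -1 + (⅕)*12 = -1 + 12/5 = 7/5 ≈ 1.4000)
f(J, X) = X
-f(20, D) = -1*7/5 = -7/5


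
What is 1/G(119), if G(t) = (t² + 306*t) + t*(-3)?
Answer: 1/50218 ≈ 1.9913e-5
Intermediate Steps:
G(t) = t² + 303*t (G(t) = (t² + 306*t) - 3*t = t² + 303*t)
1/G(119) = 1/(119*(303 + 119)) = 1/(119*422) = 1/50218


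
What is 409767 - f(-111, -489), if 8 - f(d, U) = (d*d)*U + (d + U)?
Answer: -5615810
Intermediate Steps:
f(d, U) = 8 - U - d - U*d² (f(d, U) = 8 - ((d*d)*U + (d + U)) = 8 - (d²*U + (U + d)) = 8 - (U*d² + (U + d)) = 8 - (U + d + U*d²) = 8 + (-U - d - U*d²) = 8 - U - d - U*d²)
409767 - f(-111, -489) = 409767 - (8 - 1*(-489) - 1*(-111) - 1*(-489)*(-111)²) = 409767 - (8 + 489 + 111 - 1*(-489)*12321) = 409767 - (8 + 489 + 111 + 6024969) = 409767 - 1*6025577 = 409767 - 6025577 = -5615810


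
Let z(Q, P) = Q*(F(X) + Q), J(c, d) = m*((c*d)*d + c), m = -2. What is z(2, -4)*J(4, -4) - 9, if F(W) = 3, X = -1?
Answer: -1369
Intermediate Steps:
J(c, d) = -2*c - 2*c*d² (J(c, d) = -2*((c*d)*d + c) = -2*(c*d² + c) = -2*(c + c*d²) = -2*c - 2*c*d²)
z(Q, P) = Q*(3 + Q)
z(2, -4)*J(4, -4) - 9 = (2*(3 + 2))*(-2*4*(1 + (-4)²)) - 9 = (2*5)*(-2*4*(1 + 16)) - 9 = 10*(-2*4*17) - 9 = 10*(-136) - 9 = -1360 - 9 = -1369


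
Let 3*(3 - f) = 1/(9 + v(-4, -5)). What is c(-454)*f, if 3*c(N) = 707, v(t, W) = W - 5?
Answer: 7070/9 ≈ 785.56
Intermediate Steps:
v(t, W) = -5 + W
f = 10/3 (f = 3 - 1/(3*(9 + (-5 - 5))) = 3 - 1/(3*(9 - 10)) = 3 - ⅓/(-1) = 3 - ⅓*(-1) = 3 + ⅓ = 10/3 ≈ 3.3333)
c(N) = 707/3 (c(N) = (⅓)*707 = 707/3)
c(-454)*f = (707/3)*(10/3) = 7070/9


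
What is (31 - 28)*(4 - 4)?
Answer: 0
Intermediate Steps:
(31 - 28)*(4 - 4) = 3*0 = 0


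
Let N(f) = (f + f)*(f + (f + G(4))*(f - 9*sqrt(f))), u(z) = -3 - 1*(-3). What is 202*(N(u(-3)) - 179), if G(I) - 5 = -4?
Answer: -36158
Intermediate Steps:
u(z) = 0 (u(z) = -3 + 3 = 0)
G(I) = 1 (G(I) = 5 - 4 = 1)
N(f) = 2*f*(f + (1 + f)*(f - 9*sqrt(f))) (N(f) = (f + f)*(f + (f + 1)*(f - 9*sqrt(f))) = (2*f)*(f + (1 + f)*(f - 9*sqrt(f))) = 2*f*(f + (1 + f)*(f - 9*sqrt(f))))
202*(N(u(-3)) - 179) = 202*((-18*0**(3/2) - 18*0**(5/2) + 2*0**3 + 4*0**2) - 179) = 202*((-18*0 - 18*0 + 2*0 + 4*0) - 179) = 202*((0 + 0 + 0 + 0) - 179) = 202*(0 - 179) = 202*(-179) = -36158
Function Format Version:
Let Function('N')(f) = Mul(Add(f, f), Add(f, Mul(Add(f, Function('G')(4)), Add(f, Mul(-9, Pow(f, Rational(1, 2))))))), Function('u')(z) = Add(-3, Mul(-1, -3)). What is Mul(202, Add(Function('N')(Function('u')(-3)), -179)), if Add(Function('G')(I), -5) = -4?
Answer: -36158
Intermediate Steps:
Function('u')(z) = 0 (Function('u')(z) = Add(-3, 3) = 0)
Function('G')(I) = 1 (Function('G')(I) = Add(5, -4) = 1)
Function('N')(f) = Mul(2, f, Add(f, Mul(Add(1, f), Add(f, Mul(-9, Pow(f, Rational(1, 2))))))) (Function('N')(f) = Mul(Add(f, f), Add(f, Mul(Add(f, 1), Add(f, Mul(-9, Pow(f, Rational(1, 2))))))) = Mul(Mul(2, f), Add(f, Mul(Add(1, f), Add(f, Mul(-9, Pow(f, Rational(1, 2))))))) = Mul(2, f, Add(f, Mul(Add(1, f), Add(f, Mul(-9, Pow(f, Rational(1, 2))))))))
Mul(202, Add(Function('N')(Function('u')(-3)), -179)) = Mul(202, Add(Add(Mul(-18, Pow(0, Rational(3, 2))), Mul(-18, Pow(0, Rational(5, 2))), Mul(2, Pow(0, 3)), Mul(4, Pow(0, 2))), -179)) = Mul(202, Add(Add(Mul(-18, 0), Mul(-18, 0), Mul(2, 0), Mul(4, 0)), -179)) = Mul(202, Add(Add(0, 0, 0, 0), -179)) = Mul(202, Add(0, -179)) = Mul(202, -179) = -36158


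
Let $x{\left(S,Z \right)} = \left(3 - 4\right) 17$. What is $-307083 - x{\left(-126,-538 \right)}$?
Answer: $-307066$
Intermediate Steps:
$x{\left(S,Z \right)} = -17$ ($x{\left(S,Z \right)} = \left(-1\right) 17 = -17$)
$-307083 - x{\left(-126,-538 \right)} = -307083 - -17 = -307083 + 17 = -307066$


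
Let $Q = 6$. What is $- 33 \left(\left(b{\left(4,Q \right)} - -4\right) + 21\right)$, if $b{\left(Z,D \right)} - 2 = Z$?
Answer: $-1023$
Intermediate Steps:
$b{\left(Z,D \right)} = 2 + Z$
$- 33 \left(\left(b{\left(4,Q \right)} - -4\right) + 21\right) = - 33 \left(\left(\left(2 + 4\right) - -4\right) + 21\right) = - 33 \left(\left(6 + 4\right) + 21\right) = - 33 \left(10 + 21\right) = \left(-33\right) 31 = -1023$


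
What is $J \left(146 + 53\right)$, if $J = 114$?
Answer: $22686$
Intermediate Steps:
$J \left(146 + 53\right) = 114 \left(146 + 53\right) = 114 \cdot 199 = 22686$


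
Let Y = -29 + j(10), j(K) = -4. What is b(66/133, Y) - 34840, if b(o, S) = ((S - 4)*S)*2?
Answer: -32398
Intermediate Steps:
Y = -33 (Y = -29 - 4 = -33)
b(o, S) = 2*S*(-4 + S) (b(o, S) = ((-4 + S)*S)*2 = (S*(-4 + S))*2 = 2*S*(-4 + S))
b(66/133, Y) - 34840 = 2*(-33)*(-4 - 33) - 34840 = 2*(-33)*(-37) - 34840 = 2442 - 34840 = -32398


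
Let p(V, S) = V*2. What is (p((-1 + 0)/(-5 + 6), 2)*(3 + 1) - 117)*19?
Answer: -2375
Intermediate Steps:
p(V, S) = 2*V
(p((-1 + 0)/(-5 + 6), 2)*(3 + 1) - 117)*19 = ((2*((-1 + 0)/(-5 + 6)))*(3 + 1) - 117)*19 = ((2*(-1/1))*4 - 117)*19 = ((2*(-1*1))*4 - 117)*19 = ((2*(-1))*4 - 117)*19 = (-2*4 - 117)*19 = (-8 - 117)*19 = -125*19 = -2375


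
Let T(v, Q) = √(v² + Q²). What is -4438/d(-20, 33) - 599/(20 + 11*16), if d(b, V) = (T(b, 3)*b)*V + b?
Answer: -667095231/218246000 + 73227*√409/4454000 ≈ -2.7241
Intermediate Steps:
T(v, Q) = √(Q² + v²)
d(b, V) = b + V*b*√(9 + b²) (d(b, V) = (√(3² + b²)*b)*V + b = (√(9 + b²)*b)*V + b = (b*√(9 + b²))*V + b = V*b*√(9 + b²) + b = b + V*b*√(9 + b²))
-4438/d(-20, 33) - 599/(20 + 11*16) = -4438*(-1/(20*(1 + 33*√(9 + (-20)²)))) - 599/(20 + 11*16) = -4438*(-1/(20*(1 + 33*√(9 + 400)))) - 599/(20 + 176) = -4438*(-1/(20*(1 + 33*√409))) - 599/196 = -4438/(-20 - 660*√409) - 599*1/196 = -4438/(-20 - 660*√409) - 599/196 = -599/196 - 4438/(-20 - 660*√409)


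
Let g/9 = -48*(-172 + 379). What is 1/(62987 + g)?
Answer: -1/26437 ≈ -3.7826e-5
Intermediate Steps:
g = -89424 (g = 9*(-48*(-172 + 379)) = 9*(-48*207) = 9*(-9936) = -89424)
1/(62987 + g) = 1/(62987 - 89424) = 1/(-26437) = -1/26437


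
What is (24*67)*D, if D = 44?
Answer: 70752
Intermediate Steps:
(24*67)*D = (24*67)*44 = 1608*44 = 70752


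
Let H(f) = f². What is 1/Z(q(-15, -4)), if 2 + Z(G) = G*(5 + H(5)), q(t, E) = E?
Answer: -1/122 ≈ -0.0081967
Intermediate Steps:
Z(G) = -2 + 30*G (Z(G) = -2 + G*(5 + 5²) = -2 + G*(5 + 25) = -2 + G*30 = -2 + 30*G)
1/Z(q(-15, -4)) = 1/(-2 + 30*(-4)) = 1/(-2 - 120) = 1/(-122) = -1/122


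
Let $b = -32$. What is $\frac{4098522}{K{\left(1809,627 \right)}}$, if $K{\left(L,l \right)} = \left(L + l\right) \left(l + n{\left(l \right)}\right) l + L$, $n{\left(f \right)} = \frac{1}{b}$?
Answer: $\frac{10929392}{2553643527} \approx 0.0042799$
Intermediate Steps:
$n{\left(f \right)} = - \frac{1}{32}$ ($n{\left(f \right)} = \frac{1}{-32} = - \frac{1}{32}$)
$K{\left(L,l \right)} = L + l \left(- \frac{1}{32} + l\right) \left(L + l\right)$ ($K{\left(L,l \right)} = \left(L + l\right) \left(l - \frac{1}{32}\right) l + L = \left(L + l\right) \left(- \frac{1}{32} + l\right) l + L = \left(- \frac{1}{32} + l\right) \left(L + l\right) l + L = l \left(- \frac{1}{32} + l\right) \left(L + l\right) + L = L + l \left(- \frac{1}{32} + l\right) \left(L + l\right)$)
$\frac{4098522}{K{\left(1809,627 \right)}} = \frac{4098522}{1809 + 627^{3} - \frac{627^{2}}{32} + 1809 \cdot 627^{2} - \frac{1809}{32} \cdot 627} = \frac{4098522}{1809 + 246491883 - \frac{393129}{32} + 1809 \cdot 393129 - \frac{1134243}{32}} = \frac{4098522}{1809 + 246491883 - \frac{393129}{32} + 711170361 - \frac{1134243}{32}} = \frac{4098522}{\frac{7660930581}{8}} = 4098522 \cdot \frac{8}{7660930581} = \frac{10929392}{2553643527}$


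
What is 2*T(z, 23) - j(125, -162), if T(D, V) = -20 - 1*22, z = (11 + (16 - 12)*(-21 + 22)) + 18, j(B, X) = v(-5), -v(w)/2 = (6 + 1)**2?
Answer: 14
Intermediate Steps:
v(w) = -98 (v(w) = -2*(6 + 1)**2 = -2*7**2 = -2*49 = -98)
j(B, X) = -98
z = 33 (z = (11 + 4*1) + 18 = (11 + 4) + 18 = 15 + 18 = 33)
T(D, V) = -42 (T(D, V) = -20 - 22 = -42)
2*T(z, 23) - j(125, -162) = 2*(-42) - 1*(-98) = -84 + 98 = 14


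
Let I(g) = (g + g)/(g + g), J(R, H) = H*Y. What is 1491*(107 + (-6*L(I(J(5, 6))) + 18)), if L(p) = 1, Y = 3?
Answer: 177429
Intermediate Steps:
J(R, H) = 3*H (J(R, H) = H*3 = 3*H)
I(g) = 1 (I(g) = (2*g)/((2*g)) = (2*g)*(1/(2*g)) = 1)
1491*(107 + (-6*L(I(J(5, 6))) + 18)) = 1491*(107 + (-6*1 + 18)) = 1491*(107 + (-6 + 18)) = 1491*(107 + 12) = 1491*119 = 177429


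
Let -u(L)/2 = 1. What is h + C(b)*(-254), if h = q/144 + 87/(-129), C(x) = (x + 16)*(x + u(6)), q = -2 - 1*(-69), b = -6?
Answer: 125820145/6192 ≈ 20320.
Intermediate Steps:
u(L) = -2 (u(L) = -2*1 = -2)
q = 67 (q = -2 + 69 = 67)
C(x) = (-2 + x)*(16 + x) (C(x) = (x + 16)*(x - 2) = (16 + x)*(-2 + x) = (-2 + x)*(16 + x))
h = -1295/6192 (h = 67/144 + 87/(-129) = 67*(1/144) + 87*(-1/129) = 67/144 - 29/43 = -1295/6192 ≈ -0.20914)
h + C(b)*(-254) = -1295/6192 + (-32 + (-6)**2 + 14*(-6))*(-254) = -1295/6192 + (-32 + 36 - 84)*(-254) = -1295/6192 - 80*(-254) = -1295/6192 + 20320 = 125820145/6192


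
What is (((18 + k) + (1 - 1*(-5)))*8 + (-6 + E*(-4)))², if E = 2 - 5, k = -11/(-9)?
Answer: 3496900/81 ≈ 43172.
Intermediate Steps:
k = 11/9 (k = -11*(-⅑) = 11/9 ≈ 1.2222)
E = -3
(((18 + k) + (1 - 1*(-5)))*8 + (-6 + E*(-4)))² = (((18 + 11/9) + (1 - 1*(-5)))*8 + (-6 - 3*(-4)))² = ((173/9 + (1 + 5))*8 + (-6 + 12))² = ((173/9 + 6)*8 + 6)² = ((227/9)*8 + 6)² = (1816/9 + 6)² = (1870/9)² = 3496900/81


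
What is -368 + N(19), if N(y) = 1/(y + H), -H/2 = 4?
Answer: -4047/11 ≈ -367.91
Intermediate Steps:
H = -8 (H = -2*4 = -8)
N(y) = 1/(-8 + y) (N(y) = 1/(y - 8) = 1/(-8 + y))
-368 + N(19) = -368 + 1/(-8 + 19) = -368 + 1/11 = -4047/11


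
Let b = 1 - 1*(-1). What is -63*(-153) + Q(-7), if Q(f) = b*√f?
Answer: 9639 + 2*I*√7 ≈ 9639.0 + 5.2915*I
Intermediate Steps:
b = 2 (b = 1 + 1 = 2)
Q(f) = 2*√f
-63*(-153) + Q(-7) = -63*(-153) + 2*√(-7) = 9639 + 2*(I*√7) = 9639 + 2*I*√7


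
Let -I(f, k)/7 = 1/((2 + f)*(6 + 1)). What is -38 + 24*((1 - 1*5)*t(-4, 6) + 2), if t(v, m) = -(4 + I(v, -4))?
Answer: 442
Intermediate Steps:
I(f, k) = -7/(14 + 7*f) (I(f, k) = -7*1/((2 + f)*(6 + 1)) = -7*1/(7*(2 + f)) = -7/(14 + 7*f))
t(v, m) = -4 + 1/(2 + v) (t(v, m) = -(4 - 1/(2 + v)) = -4 + 1/(2 + v))
-38 + 24*((1 - 1*5)*t(-4, 6) + 2) = -38 + 24*((1 - 1*5)*((-7 - 4*(-4))/(2 - 4)) + 2) = -38 + 24*((1 - 5)*((-7 + 16)/(-2)) + 2) = -38 + 24*(-(-2)*9 + 2) = -38 + 24*(-4*(-9/2) + 2) = -38 + 24*(18 + 2) = -38 + 24*20 = -38 + 480 = 442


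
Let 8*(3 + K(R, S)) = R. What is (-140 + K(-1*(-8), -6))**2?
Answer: 20164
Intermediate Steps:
K(R, S) = -3 + R/8
(-140 + K(-1*(-8), -6))**2 = (-140 + (-3 + (-1*(-8))/8))**2 = (-140 + (-3 + (1/8)*8))**2 = (-140 + (-3 + 1))**2 = (-140 - 2)**2 = (-142)**2 = 20164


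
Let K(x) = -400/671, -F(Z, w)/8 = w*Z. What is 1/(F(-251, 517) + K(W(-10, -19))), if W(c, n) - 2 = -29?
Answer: 671/696588856 ≈ 9.6327e-7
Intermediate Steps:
W(c, n) = -27 (W(c, n) = 2 - 29 = -27)
F(Z, w) = -8*Z*w (F(Z, w) = -8*w*Z = -8*Z*w)
K(x) = -400/671 (K(x) = -400*1/671 = -400/671)
1/(F(-251, 517) + K(W(-10, -19))) = 1/(-8*(-251)*517 - 400/671) = 1/(1038136 - 400/671) = 1/(696588856/671) = 671/696588856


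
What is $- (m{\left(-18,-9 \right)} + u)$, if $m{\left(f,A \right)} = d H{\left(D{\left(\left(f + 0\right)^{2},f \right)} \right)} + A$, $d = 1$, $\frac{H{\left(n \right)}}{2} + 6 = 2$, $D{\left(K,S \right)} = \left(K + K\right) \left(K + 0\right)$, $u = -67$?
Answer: $84$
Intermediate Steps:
$D{\left(K,S \right)} = 2 K^{2}$ ($D{\left(K,S \right)} = 2 K K = 2 K^{2}$)
$H{\left(n \right)} = -8$ ($H{\left(n \right)} = -12 + 2 \cdot 2 = -12 + 4 = -8$)
$m{\left(f,A \right)} = -8 + A$ ($m{\left(f,A \right)} = 1 \left(-8\right) + A = -8 + A$)
$- (m{\left(-18,-9 \right)} + u) = - (\left(-8 - 9\right) - 67) = - (-17 - 67) = \left(-1\right) \left(-84\right) = 84$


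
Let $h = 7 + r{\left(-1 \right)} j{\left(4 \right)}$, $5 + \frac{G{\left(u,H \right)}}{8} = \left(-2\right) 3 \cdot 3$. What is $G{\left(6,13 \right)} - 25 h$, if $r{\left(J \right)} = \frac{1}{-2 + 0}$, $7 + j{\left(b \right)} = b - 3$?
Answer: $-434$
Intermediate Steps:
$j{\left(b \right)} = -10 + b$ ($j{\left(b \right)} = -7 + \left(b - 3\right) = -7 + \left(-3 + b\right) = -10 + b$)
$G{\left(u,H \right)} = -184$ ($G{\left(u,H \right)} = -40 + 8 \left(-2\right) 3 \cdot 3 = -40 + 8 \left(\left(-6\right) 3\right) = -40 + 8 \left(-18\right) = -40 - 144 = -184$)
$r{\left(J \right)} = - \frac{1}{2}$ ($r{\left(J \right)} = \frac{1}{-2} = - \frac{1}{2}$)
$h = 10$ ($h = 7 - \frac{-10 + 4}{2} = 7 - -3 = 7 + 3 = 10$)
$G{\left(6,13 \right)} - 25 h = -184 - 250 = -434$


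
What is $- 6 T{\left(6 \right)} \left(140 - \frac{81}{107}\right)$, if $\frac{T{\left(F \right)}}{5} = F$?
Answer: $- \frac{2681820}{107} \approx -25064.0$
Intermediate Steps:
$T{\left(F \right)} = 5 F$
$- 6 T{\left(6 \right)} \left(140 - \frac{81}{107}\right) = - 6 \cdot 5 \cdot 6 \left(140 - \frac{81}{107}\right) = \left(-6\right) 30 \left(140 - 81 \cdot \frac{1}{107}\right) = - 180 \left(140 - \frac{81}{107}\right) = \left(-180\right) \frac{14899}{107} = - \frac{2681820}{107}$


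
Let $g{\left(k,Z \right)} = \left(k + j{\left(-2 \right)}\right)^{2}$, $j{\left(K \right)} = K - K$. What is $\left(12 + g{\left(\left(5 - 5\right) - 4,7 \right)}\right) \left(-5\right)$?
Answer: $-140$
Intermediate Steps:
$j{\left(K \right)} = 0$
$g{\left(k,Z \right)} = k^{2}$ ($g{\left(k,Z \right)} = \left(k + 0\right)^{2} = k^{2}$)
$\left(12 + g{\left(\left(5 - 5\right) - 4,7 \right)}\right) \left(-5\right) = \left(12 + \left(\left(5 - 5\right) - 4\right)^{2}\right) \left(-5\right) = \left(12 + \left(0 - 4\right)^{2}\right) \left(-5\right) = \left(12 + \left(-4\right)^{2}\right) \left(-5\right) = \left(12 + 16\right) \left(-5\right) = 28 \left(-5\right) = -140$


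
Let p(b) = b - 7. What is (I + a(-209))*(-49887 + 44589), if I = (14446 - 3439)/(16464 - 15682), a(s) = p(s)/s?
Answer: -6541374375/81719 ≈ -80047.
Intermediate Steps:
p(b) = -7 + b
a(s) = (-7 + s)/s
I = 11007/782 ≈ 14.075
(I + a(-209))*(-49887 + 44589) = (11007/782 + (-7 - 209)/(-209))*(-49887 + 44589) = (11007/782 - 1/209*(-216))*(-5298) = (11007/782 + 216/209)*(-5298) = (2469375/163438)*(-5298) = -6541374375/81719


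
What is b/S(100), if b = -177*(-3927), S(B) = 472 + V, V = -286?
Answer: 231693/62 ≈ 3737.0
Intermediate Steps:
S(B) = 186 (S(B) = 472 - 286 = 186)
b = 695079
b/S(100) = 695079/186 = 695079*(1/186) = 231693/62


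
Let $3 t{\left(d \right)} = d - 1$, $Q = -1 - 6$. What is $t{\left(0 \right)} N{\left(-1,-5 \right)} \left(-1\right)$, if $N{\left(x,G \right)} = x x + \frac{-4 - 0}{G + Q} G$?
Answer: $- \frac{2}{9} \approx -0.22222$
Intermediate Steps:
$Q = -7$ ($Q = -1 - 6 = -7$)
$t{\left(d \right)} = - \frac{1}{3} + \frac{d}{3}$ ($t{\left(d \right)} = \frac{d - 1}{3} = \frac{-1 + d}{3} = - \frac{1}{3} + \frac{d}{3}$)
$N{\left(x,G \right)} = x^{2} - \frac{4 G}{-7 + G}$ ($N{\left(x,G \right)} = x x + \frac{-4 - 0}{G - 7} G = x^{2} + \frac{-4 + 0}{-7 + G} G = x^{2} + - \frac{4}{-7 + G} G = x^{2} - \frac{4 G}{-7 + G}$)
$t{\left(0 \right)} N{\left(-1,-5 \right)} \left(-1\right) = \left(- \frac{1}{3} + \frac{1}{3} \cdot 0\right) \frac{- 7 \left(-1\right)^{2} - -20 - 5 \left(-1\right)^{2}}{-7 - 5} \left(-1\right) = \left(- \frac{1}{3} + 0\right) \frac{\left(-7\right) 1 + 20 - 5}{-12} \left(-1\right) = - \frac{\left(- \frac{1}{12}\right) \left(-7 + 20 - 5\right)}{3} \left(-1\right) = - \frac{\left(- \frac{1}{12}\right) 8}{3} \left(-1\right) = \left(- \frac{1}{3}\right) \left(- \frac{2}{3}\right) \left(-1\right) = \frac{2}{9} \left(-1\right) = - \frac{2}{9}$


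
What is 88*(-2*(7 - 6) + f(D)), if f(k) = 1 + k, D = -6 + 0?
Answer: -616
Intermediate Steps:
D = -6
88*(-2*(7 - 6) + f(D)) = 88*(-2*(7 - 6) + (1 - 6)) = 88*(-2*1 - 5) = 88*(-2 - 5) = 88*(-7) = -616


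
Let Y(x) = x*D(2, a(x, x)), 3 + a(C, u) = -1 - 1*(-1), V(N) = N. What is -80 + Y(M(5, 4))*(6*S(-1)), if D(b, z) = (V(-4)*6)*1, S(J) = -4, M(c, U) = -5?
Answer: -2960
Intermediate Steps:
a(C, u) = -3 (a(C, u) = -3 + (-1 - 1*(-1)) = -3 + (-1 + 1) = -3 + 0 = -3)
D(b, z) = -24 (D(b, z) = -4*6*1 = -24*1 = -24)
Y(x) = -24*x (Y(x) = x*(-24) = -24*x)
-80 + Y(M(5, 4))*(6*S(-1)) = -80 + (-24*(-5))*(6*(-4)) = -80 + 120*(-24) = -80 - 2880 = -2960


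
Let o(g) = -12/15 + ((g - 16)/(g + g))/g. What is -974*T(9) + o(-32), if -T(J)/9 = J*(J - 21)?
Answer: -605906447/640 ≈ -9.4673e+5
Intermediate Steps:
T(J) = -9*J*(-21 + J) (T(J) = -9*J*(J - 21) = -9*J*(-21 + J))
o(g) = -4/5 + (-16 + g)/(2*g**2) (o(g) = -12*1/15 + ((-16 + g)/((2*g)))/g = -4/5 + ((-16 + g)*(1/(2*g)))/g = -4/5 + ((-16 + g)/(2*g))/g = -4/5 + (-16 + g)/(2*g**2))
-974*T(9) + o(-32) = -8766*9*(21 - 1*9) + (-4/5 + (1/2)/(-32) - 8/(-32)**2) = -8766*9*(21 - 9) + (-4/5 + (1/2)*(-1/32) - 8*1/1024) = -8766*9*12 + (-4/5 - 1/64 - 1/128) = -974*972 - 527/640 = -946728 - 527/640 = -605906447/640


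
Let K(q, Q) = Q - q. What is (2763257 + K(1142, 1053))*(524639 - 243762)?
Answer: 776110338336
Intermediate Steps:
(2763257 + K(1142, 1053))*(524639 - 243762) = (2763257 + (1053 - 1*1142))*(524639 - 243762) = (2763257 + (1053 - 1142))*280877 = (2763257 - 89)*280877 = 2763168*280877 = 776110338336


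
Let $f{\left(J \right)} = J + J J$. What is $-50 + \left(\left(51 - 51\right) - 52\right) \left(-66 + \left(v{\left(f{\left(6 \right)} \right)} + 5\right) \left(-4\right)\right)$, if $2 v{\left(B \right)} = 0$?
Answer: $4422$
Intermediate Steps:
$f{\left(J \right)} = J + J^{2}$
$v{\left(B \right)} = 0$ ($v{\left(B \right)} = \frac{1}{2} \cdot 0 = 0$)
$-50 + \left(\left(51 - 51\right) - 52\right) \left(-66 + \left(v{\left(f{\left(6 \right)} \right)} + 5\right) \left(-4\right)\right) = -50 + \left(\left(51 - 51\right) - 52\right) \left(-66 + \left(0 + 5\right) \left(-4\right)\right) = -50 + \left(0 - 52\right) \left(-66 + 5 \left(-4\right)\right) = -50 - 52 \left(-66 - 20\right) = -50 - -4472 = -50 + 4472 = 4422$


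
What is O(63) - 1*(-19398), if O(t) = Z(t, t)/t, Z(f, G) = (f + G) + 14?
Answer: 174602/9 ≈ 19400.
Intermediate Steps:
Z(f, G) = 14 + G + f (Z(f, G) = (G + f) + 14 = 14 + G + f)
O(t) = (14 + 2*t)/t (O(t) = (14 + t + t)/t = (14 + 2*t)/t)
O(63) - 1*(-19398) = (2 + 14/63) - 1*(-19398) = (2 + 14*(1/63)) + 19398 = (2 + 2/9) + 19398 = 20/9 + 19398 = 174602/9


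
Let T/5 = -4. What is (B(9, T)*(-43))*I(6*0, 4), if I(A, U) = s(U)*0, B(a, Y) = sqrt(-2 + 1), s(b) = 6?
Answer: 0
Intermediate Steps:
T = -20 (T = 5*(-4) = -20)
B(a, Y) = I (B(a, Y) = sqrt(-1) = I)
I(A, U) = 0 (I(A, U) = 6*0 = 0)
(B(9, T)*(-43))*I(6*0, 4) = (I*(-43))*0 = -43*I*0 = 0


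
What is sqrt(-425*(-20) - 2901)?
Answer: sqrt(5599) ≈ 74.826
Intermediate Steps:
sqrt(-425*(-20) - 2901) = sqrt(8500 - 2901) = sqrt(5599)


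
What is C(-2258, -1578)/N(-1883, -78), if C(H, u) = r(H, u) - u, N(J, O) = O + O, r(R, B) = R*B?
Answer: -594117/26 ≈ -22851.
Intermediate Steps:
r(R, B) = B*R
N(J, O) = 2*O
C(H, u) = -u + H*u (C(H, u) = u*H - u = H*u - u = -u + H*u)
C(-2258, -1578)/N(-1883, -78) = (-1578*(-1 - 2258))/((2*(-78))) = -1578*(-2259)/(-156) = 3564702*(-1/156) = -594117/26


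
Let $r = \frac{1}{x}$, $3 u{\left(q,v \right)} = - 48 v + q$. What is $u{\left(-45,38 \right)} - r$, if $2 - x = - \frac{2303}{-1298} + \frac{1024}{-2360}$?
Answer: $- \frac{2673553}{4281} \approx -624.52$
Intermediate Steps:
$x = \frac{4281}{6490}$ ($x = 2 - \left(- \frac{2303}{-1298} + \frac{1024}{-2360}\right) = 2 - \left(\left(-2303\right) \left(- \frac{1}{1298}\right) + 1024 \left(- \frac{1}{2360}\right)\right) = 2 - \left(\frac{2303}{1298} - \frac{128}{295}\right) = 2 - \frac{8699}{6490} = \frac{4281}{6490} \approx 0.65963$)
$u{\left(q,v \right)} = - 16 v + \frac{q}{3}$ ($u{\left(q,v \right)} = \frac{- 48 v + q}{3} = \frac{q - 48 v}{3} = - 16 v + \frac{q}{3}$)
$r = \frac{6490}{4281}$ ($r = \frac{1}{\frac{4281}{6490}} = \frac{6490}{4281} \approx 1.516$)
$u{\left(-45,38 \right)} - r = \left(\left(-16\right) 38 + \frac{1}{3} \left(-45\right)\right) - \frac{6490}{4281} = \left(-608 - 15\right) - \frac{6490}{4281} = -623 - \frac{6490}{4281} = - \frac{2673553}{4281}$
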